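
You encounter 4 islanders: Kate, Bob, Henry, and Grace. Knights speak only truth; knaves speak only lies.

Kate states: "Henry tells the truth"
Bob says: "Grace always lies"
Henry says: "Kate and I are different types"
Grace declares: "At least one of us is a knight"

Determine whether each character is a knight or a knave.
Kate is a knave.
Bob is a knave.
Henry is a knave.
Grace is a knight.

Verification:
- Kate (knave) says "Henry tells the truth" - this is FALSE (a lie) because Henry is a knave.
- Bob (knave) says "Grace always lies" - this is FALSE (a lie) because Grace is a knight.
- Henry (knave) says "Kate and I are different types" - this is FALSE (a lie) because Henry is a knave and Kate is a knave.
- Grace (knight) says "At least one of us is a knight" - this is TRUE because Grace is a knight.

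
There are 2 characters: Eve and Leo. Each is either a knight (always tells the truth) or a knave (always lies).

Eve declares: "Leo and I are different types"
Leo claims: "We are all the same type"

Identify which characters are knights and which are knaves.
Eve is a knight.
Leo is a knave.

Verification:
- Eve (knight) says "Leo and I are different types" - this is TRUE because Eve is a knight and Leo is a knave.
- Leo (knave) says "We are all the same type" - this is FALSE (a lie) because Eve is a knight and Leo is a knave.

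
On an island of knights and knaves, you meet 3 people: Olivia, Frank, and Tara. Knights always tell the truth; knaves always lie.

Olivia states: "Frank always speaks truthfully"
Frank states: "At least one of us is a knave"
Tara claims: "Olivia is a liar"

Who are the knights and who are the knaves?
Olivia is a knight.
Frank is a knight.
Tara is a knave.

Verification:
- Olivia (knight) says "Frank always speaks truthfully" - this is TRUE because Frank is a knight.
- Frank (knight) says "At least one of us is a knave" - this is TRUE because Tara is a knave.
- Tara (knave) says "Olivia is a liar" - this is FALSE (a lie) because Olivia is a knight.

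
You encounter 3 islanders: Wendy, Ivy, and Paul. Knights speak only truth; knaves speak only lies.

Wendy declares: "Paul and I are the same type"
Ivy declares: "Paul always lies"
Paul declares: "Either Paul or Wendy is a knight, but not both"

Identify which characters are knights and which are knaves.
Wendy is a knave.
Ivy is a knave.
Paul is a knight.

Verification:
- Wendy (knave) says "Paul and I are the same type" - this is FALSE (a lie) because Wendy is a knave and Paul is a knight.
- Ivy (knave) says "Paul always lies" - this is FALSE (a lie) because Paul is a knight.
- Paul (knight) says "Either Paul or Wendy is a knight, but not both" - this is TRUE because Paul is a knight and Wendy is a knave.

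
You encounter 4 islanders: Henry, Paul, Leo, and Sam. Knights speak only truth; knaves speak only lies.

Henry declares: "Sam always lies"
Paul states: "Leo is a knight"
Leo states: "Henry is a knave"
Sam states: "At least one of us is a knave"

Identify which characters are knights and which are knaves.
Henry is a knave.
Paul is a knight.
Leo is a knight.
Sam is a knight.

Verification:
- Henry (knave) says "Sam always lies" - this is FALSE (a lie) because Sam is a knight.
- Paul (knight) says "Leo is a knight" - this is TRUE because Leo is a knight.
- Leo (knight) says "Henry is a knave" - this is TRUE because Henry is a knave.
- Sam (knight) says "At least one of us is a knave" - this is TRUE because Henry is a knave.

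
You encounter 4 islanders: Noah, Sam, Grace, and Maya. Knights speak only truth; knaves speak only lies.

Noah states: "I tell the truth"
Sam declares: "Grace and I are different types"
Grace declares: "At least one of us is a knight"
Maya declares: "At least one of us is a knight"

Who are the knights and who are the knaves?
Noah is a knave.
Sam is a knave.
Grace is a knave.
Maya is a knave.

Verification:
- Noah (knave) says "I tell the truth" - this is FALSE (a lie) because Noah is a knave.
- Sam (knave) says "Grace and I are different types" - this is FALSE (a lie) because Sam is a knave and Grace is a knave.
- Grace (knave) says "At least one of us is a knight" - this is FALSE (a lie) because no one is a knight.
- Maya (knave) says "At least one of us is a knight" - this is FALSE (a lie) because no one is a knight.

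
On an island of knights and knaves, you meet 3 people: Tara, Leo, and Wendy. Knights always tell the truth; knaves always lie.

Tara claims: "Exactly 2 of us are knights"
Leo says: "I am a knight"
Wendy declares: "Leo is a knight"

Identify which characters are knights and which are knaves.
Tara is a knave.
Leo is a knave.
Wendy is a knave.

Verification:
- Tara (knave) says "Exactly 2 of us are knights" - this is FALSE (a lie) because there are 0 knights.
- Leo (knave) says "I am a knight" - this is FALSE (a lie) because Leo is a knave.
- Wendy (knave) says "Leo is a knight" - this is FALSE (a lie) because Leo is a knave.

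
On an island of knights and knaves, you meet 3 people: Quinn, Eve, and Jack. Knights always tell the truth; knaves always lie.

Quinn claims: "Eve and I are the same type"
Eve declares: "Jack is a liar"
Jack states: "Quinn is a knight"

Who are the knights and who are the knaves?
Quinn is a knave.
Eve is a knight.
Jack is a knave.

Verification:
- Quinn (knave) says "Eve and I are the same type" - this is FALSE (a lie) because Quinn is a knave and Eve is a knight.
- Eve (knight) says "Jack is a liar" - this is TRUE because Jack is a knave.
- Jack (knave) says "Quinn is a knight" - this is FALSE (a lie) because Quinn is a knave.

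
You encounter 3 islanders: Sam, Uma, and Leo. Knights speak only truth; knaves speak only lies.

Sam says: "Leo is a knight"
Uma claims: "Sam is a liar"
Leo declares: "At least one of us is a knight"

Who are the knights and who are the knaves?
Sam is a knight.
Uma is a knave.
Leo is a knight.

Verification:
- Sam (knight) says "Leo is a knight" - this is TRUE because Leo is a knight.
- Uma (knave) says "Sam is a liar" - this is FALSE (a lie) because Sam is a knight.
- Leo (knight) says "At least one of us is a knight" - this is TRUE because Sam and Leo are knights.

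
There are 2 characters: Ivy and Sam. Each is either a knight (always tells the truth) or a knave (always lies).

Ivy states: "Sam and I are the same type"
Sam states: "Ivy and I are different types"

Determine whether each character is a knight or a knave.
Ivy is a knave.
Sam is a knight.

Verification:
- Ivy (knave) says "Sam and I are the same type" - this is FALSE (a lie) because Ivy is a knave and Sam is a knight.
- Sam (knight) says "Ivy and I are different types" - this is TRUE because Sam is a knight and Ivy is a knave.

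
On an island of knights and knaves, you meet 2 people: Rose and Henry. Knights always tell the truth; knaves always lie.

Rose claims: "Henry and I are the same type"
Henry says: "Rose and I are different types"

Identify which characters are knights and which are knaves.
Rose is a knave.
Henry is a knight.

Verification:
- Rose (knave) says "Henry and I are the same type" - this is FALSE (a lie) because Rose is a knave and Henry is a knight.
- Henry (knight) says "Rose and I are different types" - this is TRUE because Henry is a knight and Rose is a knave.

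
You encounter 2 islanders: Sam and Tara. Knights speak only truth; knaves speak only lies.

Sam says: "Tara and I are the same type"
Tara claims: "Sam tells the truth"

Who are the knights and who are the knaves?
Sam is a knight.
Tara is a knight.

Verification:
- Sam (knight) says "Tara and I are the same type" - this is TRUE because Sam is a knight and Tara is a knight.
- Tara (knight) says "Sam tells the truth" - this is TRUE because Sam is a knight.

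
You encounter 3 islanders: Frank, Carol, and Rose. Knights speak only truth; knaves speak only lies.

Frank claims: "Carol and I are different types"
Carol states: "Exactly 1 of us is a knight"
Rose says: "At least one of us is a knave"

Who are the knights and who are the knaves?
Frank is a knight.
Carol is a knave.
Rose is a knight.

Verification:
- Frank (knight) says "Carol and I are different types" - this is TRUE because Frank is a knight and Carol is a knave.
- Carol (knave) says "Exactly 1 of us is a knight" - this is FALSE (a lie) because there are 2 knights.
- Rose (knight) says "At least one of us is a knave" - this is TRUE because Carol is a knave.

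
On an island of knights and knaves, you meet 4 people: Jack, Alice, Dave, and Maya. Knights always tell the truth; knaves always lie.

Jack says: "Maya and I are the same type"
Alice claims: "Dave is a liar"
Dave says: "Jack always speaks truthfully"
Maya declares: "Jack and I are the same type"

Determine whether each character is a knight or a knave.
Jack is a knight.
Alice is a knave.
Dave is a knight.
Maya is a knight.

Verification:
- Jack (knight) says "Maya and I are the same type" - this is TRUE because Jack is a knight and Maya is a knight.
- Alice (knave) says "Dave is a liar" - this is FALSE (a lie) because Dave is a knight.
- Dave (knight) says "Jack always speaks truthfully" - this is TRUE because Jack is a knight.
- Maya (knight) says "Jack and I are the same type" - this is TRUE because Maya is a knight and Jack is a knight.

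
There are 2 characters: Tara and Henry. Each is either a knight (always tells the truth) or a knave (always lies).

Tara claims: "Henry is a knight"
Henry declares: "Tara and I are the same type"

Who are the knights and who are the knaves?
Tara is a knight.
Henry is a knight.

Verification:
- Tara (knight) says "Henry is a knight" - this is TRUE because Henry is a knight.
- Henry (knight) says "Tara and I are the same type" - this is TRUE because Henry is a knight and Tara is a knight.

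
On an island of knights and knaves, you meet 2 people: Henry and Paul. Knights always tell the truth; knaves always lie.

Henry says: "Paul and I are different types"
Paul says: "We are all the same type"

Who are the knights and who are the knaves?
Henry is a knight.
Paul is a knave.

Verification:
- Henry (knight) says "Paul and I are different types" - this is TRUE because Henry is a knight and Paul is a knave.
- Paul (knave) says "We are all the same type" - this is FALSE (a lie) because Henry is a knight and Paul is a knave.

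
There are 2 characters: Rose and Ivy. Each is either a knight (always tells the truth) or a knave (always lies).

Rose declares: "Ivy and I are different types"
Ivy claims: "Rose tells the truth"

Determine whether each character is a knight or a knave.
Rose is a knave.
Ivy is a knave.

Verification:
- Rose (knave) says "Ivy and I are different types" - this is FALSE (a lie) because Rose is a knave and Ivy is a knave.
- Ivy (knave) says "Rose tells the truth" - this is FALSE (a lie) because Rose is a knave.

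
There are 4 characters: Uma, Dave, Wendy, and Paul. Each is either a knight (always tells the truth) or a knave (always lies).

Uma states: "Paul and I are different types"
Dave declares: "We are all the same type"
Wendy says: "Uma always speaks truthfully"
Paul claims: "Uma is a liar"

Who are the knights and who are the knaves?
Uma is a knight.
Dave is a knave.
Wendy is a knight.
Paul is a knave.

Verification:
- Uma (knight) says "Paul and I are different types" - this is TRUE because Uma is a knight and Paul is a knave.
- Dave (knave) says "We are all the same type" - this is FALSE (a lie) because Uma and Wendy are knights and Dave and Paul are knaves.
- Wendy (knight) says "Uma always speaks truthfully" - this is TRUE because Uma is a knight.
- Paul (knave) says "Uma is a liar" - this is FALSE (a lie) because Uma is a knight.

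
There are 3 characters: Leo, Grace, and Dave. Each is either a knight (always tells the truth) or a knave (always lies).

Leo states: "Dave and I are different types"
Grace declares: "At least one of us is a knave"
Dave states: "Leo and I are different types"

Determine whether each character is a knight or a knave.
Leo is a knave.
Grace is a knight.
Dave is a knave.

Verification:
- Leo (knave) says "Dave and I are different types" - this is FALSE (a lie) because Leo is a knave and Dave is a knave.
- Grace (knight) says "At least one of us is a knave" - this is TRUE because Leo and Dave are knaves.
- Dave (knave) says "Leo and I are different types" - this is FALSE (a lie) because Dave is a knave and Leo is a knave.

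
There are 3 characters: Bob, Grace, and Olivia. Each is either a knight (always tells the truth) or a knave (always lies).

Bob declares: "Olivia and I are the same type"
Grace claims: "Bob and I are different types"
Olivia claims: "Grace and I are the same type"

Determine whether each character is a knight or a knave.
Bob is a knave.
Grace is a knight.
Olivia is a knight.

Verification:
- Bob (knave) says "Olivia and I are the same type" - this is FALSE (a lie) because Bob is a knave and Olivia is a knight.
- Grace (knight) says "Bob and I are different types" - this is TRUE because Grace is a knight and Bob is a knave.
- Olivia (knight) says "Grace and I are the same type" - this is TRUE because Olivia is a knight and Grace is a knight.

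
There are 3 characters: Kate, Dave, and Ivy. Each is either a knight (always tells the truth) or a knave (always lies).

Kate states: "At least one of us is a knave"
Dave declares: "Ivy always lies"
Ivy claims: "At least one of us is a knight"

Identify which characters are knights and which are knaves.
Kate is a knight.
Dave is a knave.
Ivy is a knight.

Verification:
- Kate (knight) says "At least one of us is a knave" - this is TRUE because Dave is a knave.
- Dave (knave) says "Ivy always lies" - this is FALSE (a lie) because Ivy is a knight.
- Ivy (knight) says "At least one of us is a knight" - this is TRUE because Kate and Ivy are knights.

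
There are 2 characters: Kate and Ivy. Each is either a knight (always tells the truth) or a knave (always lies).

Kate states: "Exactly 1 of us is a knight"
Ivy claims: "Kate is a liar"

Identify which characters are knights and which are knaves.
Kate is a knight.
Ivy is a knave.

Verification:
- Kate (knight) says "Exactly 1 of us is a knight" - this is TRUE because there are 1 knights.
- Ivy (knave) says "Kate is a liar" - this is FALSE (a lie) because Kate is a knight.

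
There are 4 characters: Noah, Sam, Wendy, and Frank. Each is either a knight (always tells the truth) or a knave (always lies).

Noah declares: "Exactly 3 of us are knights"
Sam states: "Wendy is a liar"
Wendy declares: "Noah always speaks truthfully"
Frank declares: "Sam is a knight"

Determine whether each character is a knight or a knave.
Noah is a knave.
Sam is a knight.
Wendy is a knave.
Frank is a knight.

Verification:
- Noah (knave) says "Exactly 3 of us are knights" - this is FALSE (a lie) because there are 2 knights.
- Sam (knight) says "Wendy is a liar" - this is TRUE because Wendy is a knave.
- Wendy (knave) says "Noah always speaks truthfully" - this is FALSE (a lie) because Noah is a knave.
- Frank (knight) says "Sam is a knight" - this is TRUE because Sam is a knight.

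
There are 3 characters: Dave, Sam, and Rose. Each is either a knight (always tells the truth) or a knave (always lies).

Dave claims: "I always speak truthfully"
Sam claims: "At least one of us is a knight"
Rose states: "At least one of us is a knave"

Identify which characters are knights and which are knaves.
Dave is a knave.
Sam is a knight.
Rose is a knight.

Verification:
- Dave (knave) says "I always speak truthfully" - this is FALSE (a lie) because Dave is a knave.
- Sam (knight) says "At least one of us is a knight" - this is TRUE because Sam and Rose are knights.
- Rose (knight) says "At least one of us is a knave" - this is TRUE because Dave is a knave.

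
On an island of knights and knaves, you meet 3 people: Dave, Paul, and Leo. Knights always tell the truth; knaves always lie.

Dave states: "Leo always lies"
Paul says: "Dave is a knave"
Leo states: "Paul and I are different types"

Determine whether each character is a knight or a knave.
Dave is a knight.
Paul is a knave.
Leo is a knave.

Verification:
- Dave (knight) says "Leo always lies" - this is TRUE because Leo is a knave.
- Paul (knave) says "Dave is a knave" - this is FALSE (a lie) because Dave is a knight.
- Leo (knave) says "Paul and I are different types" - this is FALSE (a lie) because Leo is a knave and Paul is a knave.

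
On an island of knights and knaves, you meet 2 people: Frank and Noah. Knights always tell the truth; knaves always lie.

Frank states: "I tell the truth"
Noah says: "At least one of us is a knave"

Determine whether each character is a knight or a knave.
Frank is a knave.
Noah is a knight.

Verification:
- Frank (knave) says "I tell the truth" - this is FALSE (a lie) because Frank is a knave.
- Noah (knight) says "At least one of us is a knave" - this is TRUE because Frank is a knave.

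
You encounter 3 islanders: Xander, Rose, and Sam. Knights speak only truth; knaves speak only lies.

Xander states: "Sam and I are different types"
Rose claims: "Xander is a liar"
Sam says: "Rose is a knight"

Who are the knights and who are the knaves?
Xander is a knight.
Rose is a knave.
Sam is a knave.

Verification:
- Xander (knight) says "Sam and I are different types" - this is TRUE because Xander is a knight and Sam is a knave.
- Rose (knave) says "Xander is a liar" - this is FALSE (a lie) because Xander is a knight.
- Sam (knave) says "Rose is a knight" - this is FALSE (a lie) because Rose is a knave.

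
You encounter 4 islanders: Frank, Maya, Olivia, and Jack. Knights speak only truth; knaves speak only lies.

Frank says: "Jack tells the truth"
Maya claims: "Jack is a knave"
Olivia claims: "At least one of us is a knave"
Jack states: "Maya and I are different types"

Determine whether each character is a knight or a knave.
Frank is a knight.
Maya is a knave.
Olivia is a knight.
Jack is a knight.

Verification:
- Frank (knight) says "Jack tells the truth" - this is TRUE because Jack is a knight.
- Maya (knave) says "Jack is a knave" - this is FALSE (a lie) because Jack is a knight.
- Olivia (knight) says "At least one of us is a knave" - this is TRUE because Maya is a knave.
- Jack (knight) says "Maya and I are different types" - this is TRUE because Jack is a knight and Maya is a knave.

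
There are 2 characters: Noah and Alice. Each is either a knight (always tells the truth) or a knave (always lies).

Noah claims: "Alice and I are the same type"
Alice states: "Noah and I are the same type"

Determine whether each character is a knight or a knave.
Noah is a knight.
Alice is a knight.

Verification:
- Noah (knight) says "Alice and I are the same type" - this is TRUE because Noah is a knight and Alice is a knight.
- Alice (knight) says "Noah and I are the same type" - this is TRUE because Alice is a knight and Noah is a knight.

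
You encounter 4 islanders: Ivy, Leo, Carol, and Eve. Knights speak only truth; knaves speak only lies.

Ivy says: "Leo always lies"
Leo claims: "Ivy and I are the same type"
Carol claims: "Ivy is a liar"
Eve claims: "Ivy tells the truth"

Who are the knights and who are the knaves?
Ivy is a knight.
Leo is a knave.
Carol is a knave.
Eve is a knight.

Verification:
- Ivy (knight) says "Leo always lies" - this is TRUE because Leo is a knave.
- Leo (knave) says "Ivy and I are the same type" - this is FALSE (a lie) because Leo is a knave and Ivy is a knight.
- Carol (knave) says "Ivy is a liar" - this is FALSE (a lie) because Ivy is a knight.
- Eve (knight) says "Ivy tells the truth" - this is TRUE because Ivy is a knight.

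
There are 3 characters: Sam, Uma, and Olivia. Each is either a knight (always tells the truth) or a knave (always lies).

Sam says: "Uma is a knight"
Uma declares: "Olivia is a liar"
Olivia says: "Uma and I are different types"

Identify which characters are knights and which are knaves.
Sam is a knave.
Uma is a knave.
Olivia is a knight.

Verification:
- Sam (knave) says "Uma is a knight" - this is FALSE (a lie) because Uma is a knave.
- Uma (knave) says "Olivia is a liar" - this is FALSE (a lie) because Olivia is a knight.
- Olivia (knight) says "Uma and I are different types" - this is TRUE because Olivia is a knight and Uma is a knave.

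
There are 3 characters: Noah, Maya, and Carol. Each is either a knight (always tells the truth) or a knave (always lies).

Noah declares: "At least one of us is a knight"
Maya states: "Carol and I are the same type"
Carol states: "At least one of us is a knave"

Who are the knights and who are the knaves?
Noah is a knight.
Maya is a knave.
Carol is a knight.

Verification:
- Noah (knight) says "At least one of us is a knight" - this is TRUE because Noah and Carol are knights.
- Maya (knave) says "Carol and I are the same type" - this is FALSE (a lie) because Maya is a knave and Carol is a knight.
- Carol (knight) says "At least one of us is a knave" - this is TRUE because Maya is a knave.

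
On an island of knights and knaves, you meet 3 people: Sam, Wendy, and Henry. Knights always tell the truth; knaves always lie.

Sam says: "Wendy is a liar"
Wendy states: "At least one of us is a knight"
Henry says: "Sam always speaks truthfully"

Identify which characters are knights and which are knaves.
Sam is a knave.
Wendy is a knight.
Henry is a knave.

Verification:
- Sam (knave) says "Wendy is a liar" - this is FALSE (a lie) because Wendy is a knight.
- Wendy (knight) says "At least one of us is a knight" - this is TRUE because Wendy is a knight.
- Henry (knave) says "Sam always speaks truthfully" - this is FALSE (a lie) because Sam is a knave.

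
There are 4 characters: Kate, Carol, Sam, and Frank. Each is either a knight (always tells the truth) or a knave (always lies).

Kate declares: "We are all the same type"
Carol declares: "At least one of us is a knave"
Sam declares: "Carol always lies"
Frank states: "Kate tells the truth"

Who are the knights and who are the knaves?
Kate is a knave.
Carol is a knight.
Sam is a knave.
Frank is a knave.

Verification:
- Kate (knave) says "We are all the same type" - this is FALSE (a lie) because Carol is a knight and Kate, Sam, and Frank are knaves.
- Carol (knight) says "At least one of us is a knave" - this is TRUE because Kate, Sam, and Frank are knaves.
- Sam (knave) says "Carol always lies" - this is FALSE (a lie) because Carol is a knight.
- Frank (knave) says "Kate tells the truth" - this is FALSE (a lie) because Kate is a knave.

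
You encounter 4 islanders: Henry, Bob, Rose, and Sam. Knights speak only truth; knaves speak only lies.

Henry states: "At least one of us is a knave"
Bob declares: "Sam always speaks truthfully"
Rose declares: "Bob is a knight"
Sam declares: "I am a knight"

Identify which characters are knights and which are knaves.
Henry is a knight.
Bob is a knave.
Rose is a knave.
Sam is a knave.

Verification:
- Henry (knight) says "At least one of us is a knave" - this is TRUE because Bob, Rose, and Sam are knaves.
- Bob (knave) says "Sam always speaks truthfully" - this is FALSE (a lie) because Sam is a knave.
- Rose (knave) says "Bob is a knight" - this is FALSE (a lie) because Bob is a knave.
- Sam (knave) says "I am a knight" - this is FALSE (a lie) because Sam is a knave.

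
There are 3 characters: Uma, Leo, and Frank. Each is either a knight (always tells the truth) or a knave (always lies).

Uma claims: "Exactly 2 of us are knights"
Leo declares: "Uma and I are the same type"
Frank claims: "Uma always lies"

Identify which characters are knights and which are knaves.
Uma is a knight.
Leo is a knight.
Frank is a knave.

Verification:
- Uma (knight) says "Exactly 2 of us are knights" - this is TRUE because there are 2 knights.
- Leo (knight) says "Uma and I are the same type" - this is TRUE because Leo is a knight and Uma is a knight.
- Frank (knave) says "Uma always lies" - this is FALSE (a lie) because Uma is a knight.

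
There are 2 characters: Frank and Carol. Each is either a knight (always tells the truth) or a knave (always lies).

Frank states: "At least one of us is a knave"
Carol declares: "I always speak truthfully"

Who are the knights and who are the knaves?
Frank is a knight.
Carol is a knave.

Verification:
- Frank (knight) says "At least one of us is a knave" - this is TRUE because Carol is a knave.
- Carol (knave) says "I always speak truthfully" - this is FALSE (a lie) because Carol is a knave.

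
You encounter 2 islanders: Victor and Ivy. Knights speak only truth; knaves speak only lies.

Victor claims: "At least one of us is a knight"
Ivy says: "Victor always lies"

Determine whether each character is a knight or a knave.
Victor is a knight.
Ivy is a knave.

Verification:
- Victor (knight) says "At least one of us is a knight" - this is TRUE because Victor is a knight.
- Ivy (knave) says "Victor always lies" - this is FALSE (a lie) because Victor is a knight.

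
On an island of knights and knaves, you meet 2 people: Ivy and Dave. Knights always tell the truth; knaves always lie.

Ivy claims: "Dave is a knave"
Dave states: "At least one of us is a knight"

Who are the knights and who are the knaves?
Ivy is a knave.
Dave is a knight.

Verification:
- Ivy (knave) says "Dave is a knave" - this is FALSE (a lie) because Dave is a knight.
- Dave (knight) says "At least one of us is a knight" - this is TRUE because Dave is a knight.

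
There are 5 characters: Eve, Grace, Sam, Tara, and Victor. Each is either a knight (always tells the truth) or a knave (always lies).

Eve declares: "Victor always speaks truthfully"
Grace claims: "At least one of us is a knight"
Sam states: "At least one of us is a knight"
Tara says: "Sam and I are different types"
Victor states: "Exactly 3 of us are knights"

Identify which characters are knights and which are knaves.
Eve is a knave.
Grace is a knave.
Sam is a knave.
Tara is a knave.
Victor is a knave.

Verification:
- Eve (knave) says "Victor always speaks truthfully" - this is FALSE (a lie) because Victor is a knave.
- Grace (knave) says "At least one of us is a knight" - this is FALSE (a lie) because no one is a knight.
- Sam (knave) says "At least one of us is a knight" - this is FALSE (a lie) because no one is a knight.
- Tara (knave) says "Sam and I are different types" - this is FALSE (a lie) because Tara is a knave and Sam is a knave.
- Victor (knave) says "Exactly 3 of us are knights" - this is FALSE (a lie) because there are 0 knights.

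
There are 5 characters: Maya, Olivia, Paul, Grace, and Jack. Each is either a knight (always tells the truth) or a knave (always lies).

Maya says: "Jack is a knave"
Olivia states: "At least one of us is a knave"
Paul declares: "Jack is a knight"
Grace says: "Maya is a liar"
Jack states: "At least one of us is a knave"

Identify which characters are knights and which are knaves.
Maya is a knave.
Olivia is a knight.
Paul is a knight.
Grace is a knight.
Jack is a knight.

Verification:
- Maya (knave) says "Jack is a knave" - this is FALSE (a lie) because Jack is a knight.
- Olivia (knight) says "At least one of us is a knave" - this is TRUE because Maya is a knave.
- Paul (knight) says "Jack is a knight" - this is TRUE because Jack is a knight.
- Grace (knight) says "Maya is a liar" - this is TRUE because Maya is a knave.
- Jack (knight) says "At least one of us is a knave" - this is TRUE because Maya is a knave.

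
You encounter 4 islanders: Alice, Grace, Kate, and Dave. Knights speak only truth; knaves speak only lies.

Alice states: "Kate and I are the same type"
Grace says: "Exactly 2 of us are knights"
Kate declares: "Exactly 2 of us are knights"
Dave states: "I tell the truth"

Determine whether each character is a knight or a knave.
Alice is a knave.
Grace is a knight.
Kate is a knight.
Dave is a knave.

Verification:
- Alice (knave) says "Kate and I are the same type" - this is FALSE (a lie) because Alice is a knave and Kate is a knight.
- Grace (knight) says "Exactly 2 of us are knights" - this is TRUE because there are 2 knights.
- Kate (knight) says "Exactly 2 of us are knights" - this is TRUE because there are 2 knights.
- Dave (knave) says "I tell the truth" - this is FALSE (a lie) because Dave is a knave.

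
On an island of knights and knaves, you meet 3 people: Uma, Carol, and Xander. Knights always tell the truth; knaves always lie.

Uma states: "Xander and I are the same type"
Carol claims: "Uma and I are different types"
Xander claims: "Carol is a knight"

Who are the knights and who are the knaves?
Uma is a knave.
Carol is a knight.
Xander is a knight.

Verification:
- Uma (knave) says "Xander and I are the same type" - this is FALSE (a lie) because Uma is a knave and Xander is a knight.
- Carol (knight) says "Uma and I are different types" - this is TRUE because Carol is a knight and Uma is a knave.
- Xander (knight) says "Carol is a knight" - this is TRUE because Carol is a knight.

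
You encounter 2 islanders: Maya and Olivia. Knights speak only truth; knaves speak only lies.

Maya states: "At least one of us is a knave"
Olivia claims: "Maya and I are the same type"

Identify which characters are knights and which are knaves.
Maya is a knight.
Olivia is a knave.

Verification:
- Maya (knight) says "At least one of us is a knave" - this is TRUE because Olivia is a knave.
- Olivia (knave) says "Maya and I are the same type" - this is FALSE (a lie) because Olivia is a knave and Maya is a knight.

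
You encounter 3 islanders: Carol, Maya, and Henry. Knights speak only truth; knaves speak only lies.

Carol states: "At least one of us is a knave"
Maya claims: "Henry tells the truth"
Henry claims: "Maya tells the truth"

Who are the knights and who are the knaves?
Carol is a knight.
Maya is a knave.
Henry is a knave.

Verification:
- Carol (knight) says "At least one of us is a knave" - this is TRUE because Maya and Henry are knaves.
- Maya (knave) says "Henry tells the truth" - this is FALSE (a lie) because Henry is a knave.
- Henry (knave) says "Maya tells the truth" - this is FALSE (a lie) because Maya is a knave.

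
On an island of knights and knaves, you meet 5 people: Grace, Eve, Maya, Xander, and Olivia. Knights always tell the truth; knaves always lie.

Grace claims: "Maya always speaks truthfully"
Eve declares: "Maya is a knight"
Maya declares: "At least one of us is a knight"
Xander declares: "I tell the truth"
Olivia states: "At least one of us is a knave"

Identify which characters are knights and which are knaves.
Grace is a knight.
Eve is a knight.
Maya is a knight.
Xander is a knave.
Olivia is a knight.

Verification:
- Grace (knight) says "Maya always speaks truthfully" - this is TRUE because Maya is a knight.
- Eve (knight) says "Maya is a knight" - this is TRUE because Maya is a knight.
- Maya (knight) says "At least one of us is a knight" - this is TRUE because Grace, Eve, Maya, and Olivia are knights.
- Xander (knave) says "I tell the truth" - this is FALSE (a lie) because Xander is a knave.
- Olivia (knight) says "At least one of us is a knave" - this is TRUE because Xander is a knave.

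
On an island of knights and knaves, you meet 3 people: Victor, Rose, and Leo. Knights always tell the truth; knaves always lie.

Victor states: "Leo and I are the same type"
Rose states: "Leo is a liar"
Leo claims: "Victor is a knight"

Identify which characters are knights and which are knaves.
Victor is a knight.
Rose is a knave.
Leo is a knight.

Verification:
- Victor (knight) says "Leo and I are the same type" - this is TRUE because Victor is a knight and Leo is a knight.
- Rose (knave) says "Leo is a liar" - this is FALSE (a lie) because Leo is a knight.
- Leo (knight) says "Victor is a knight" - this is TRUE because Victor is a knight.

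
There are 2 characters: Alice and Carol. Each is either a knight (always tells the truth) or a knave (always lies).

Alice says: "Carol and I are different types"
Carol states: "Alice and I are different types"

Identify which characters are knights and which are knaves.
Alice is a knave.
Carol is a knave.

Verification:
- Alice (knave) says "Carol and I are different types" - this is FALSE (a lie) because Alice is a knave and Carol is a knave.
- Carol (knave) says "Alice and I are different types" - this is FALSE (a lie) because Carol is a knave and Alice is a knave.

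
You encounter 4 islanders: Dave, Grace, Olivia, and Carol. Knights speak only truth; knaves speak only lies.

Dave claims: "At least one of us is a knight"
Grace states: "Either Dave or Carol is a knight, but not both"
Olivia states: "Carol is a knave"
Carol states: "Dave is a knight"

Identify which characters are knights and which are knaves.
Dave is a knight.
Grace is a knave.
Olivia is a knave.
Carol is a knight.

Verification:
- Dave (knight) says "At least one of us is a knight" - this is TRUE because Dave and Carol are knights.
- Grace (knave) says "Either Dave or Carol is a knight, but not both" - this is FALSE (a lie) because Dave is a knight and Carol is a knight.
- Olivia (knave) says "Carol is a knave" - this is FALSE (a lie) because Carol is a knight.
- Carol (knight) says "Dave is a knight" - this is TRUE because Dave is a knight.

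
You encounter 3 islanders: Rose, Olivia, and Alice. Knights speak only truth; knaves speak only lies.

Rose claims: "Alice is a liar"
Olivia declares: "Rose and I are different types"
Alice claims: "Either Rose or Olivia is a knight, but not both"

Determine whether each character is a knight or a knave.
Rose is a knave.
Olivia is a knight.
Alice is a knight.

Verification:
- Rose (knave) says "Alice is a liar" - this is FALSE (a lie) because Alice is a knight.
- Olivia (knight) says "Rose and I are different types" - this is TRUE because Olivia is a knight and Rose is a knave.
- Alice (knight) says "Either Rose or Olivia is a knight, but not both" - this is TRUE because Rose is a knave and Olivia is a knight.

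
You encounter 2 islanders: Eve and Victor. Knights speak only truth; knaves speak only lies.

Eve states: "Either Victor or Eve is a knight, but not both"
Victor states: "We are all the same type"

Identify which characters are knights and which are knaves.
Eve is a knight.
Victor is a knave.

Verification:
- Eve (knight) says "Either Victor or Eve is a knight, but not both" - this is TRUE because Victor is a knave and Eve is a knight.
- Victor (knave) says "We are all the same type" - this is FALSE (a lie) because Eve is a knight and Victor is a knave.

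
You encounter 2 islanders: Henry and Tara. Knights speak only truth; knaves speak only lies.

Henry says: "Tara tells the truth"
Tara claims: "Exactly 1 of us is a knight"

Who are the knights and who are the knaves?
Henry is a knave.
Tara is a knave.

Verification:
- Henry (knave) says "Tara tells the truth" - this is FALSE (a lie) because Tara is a knave.
- Tara (knave) says "Exactly 1 of us is a knight" - this is FALSE (a lie) because there are 0 knights.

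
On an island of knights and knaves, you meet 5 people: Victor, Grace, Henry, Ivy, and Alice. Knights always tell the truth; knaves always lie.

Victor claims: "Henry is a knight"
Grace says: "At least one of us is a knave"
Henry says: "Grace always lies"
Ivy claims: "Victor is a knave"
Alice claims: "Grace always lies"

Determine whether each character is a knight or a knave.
Victor is a knave.
Grace is a knight.
Henry is a knave.
Ivy is a knight.
Alice is a knave.

Verification:
- Victor (knave) says "Henry is a knight" - this is FALSE (a lie) because Henry is a knave.
- Grace (knight) says "At least one of us is a knave" - this is TRUE because Victor, Henry, and Alice are knaves.
- Henry (knave) says "Grace always lies" - this is FALSE (a lie) because Grace is a knight.
- Ivy (knight) says "Victor is a knave" - this is TRUE because Victor is a knave.
- Alice (knave) says "Grace always lies" - this is FALSE (a lie) because Grace is a knight.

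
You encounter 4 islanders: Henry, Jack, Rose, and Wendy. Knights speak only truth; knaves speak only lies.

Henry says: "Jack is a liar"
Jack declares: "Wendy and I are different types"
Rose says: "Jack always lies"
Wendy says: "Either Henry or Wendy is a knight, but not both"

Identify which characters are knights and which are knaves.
Henry is a knave.
Jack is a knight.
Rose is a knave.
Wendy is a knave.

Verification:
- Henry (knave) says "Jack is a liar" - this is FALSE (a lie) because Jack is a knight.
- Jack (knight) says "Wendy and I are different types" - this is TRUE because Jack is a knight and Wendy is a knave.
- Rose (knave) says "Jack always lies" - this is FALSE (a lie) because Jack is a knight.
- Wendy (knave) says "Either Henry or Wendy is a knight, but not both" - this is FALSE (a lie) because Henry is a knave and Wendy is a knave.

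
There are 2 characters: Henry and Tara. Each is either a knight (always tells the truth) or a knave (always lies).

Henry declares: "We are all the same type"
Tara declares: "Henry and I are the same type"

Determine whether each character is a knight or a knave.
Henry is a knight.
Tara is a knight.

Verification:
- Henry (knight) says "We are all the same type" - this is TRUE because Henry and Tara are knights.
- Tara (knight) says "Henry and I are the same type" - this is TRUE because Tara is a knight and Henry is a knight.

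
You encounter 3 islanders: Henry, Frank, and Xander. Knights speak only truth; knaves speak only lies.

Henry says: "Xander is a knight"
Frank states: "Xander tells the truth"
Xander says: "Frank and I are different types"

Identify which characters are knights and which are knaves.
Henry is a knave.
Frank is a knave.
Xander is a knave.

Verification:
- Henry (knave) says "Xander is a knight" - this is FALSE (a lie) because Xander is a knave.
- Frank (knave) says "Xander tells the truth" - this is FALSE (a lie) because Xander is a knave.
- Xander (knave) says "Frank and I are different types" - this is FALSE (a lie) because Xander is a knave and Frank is a knave.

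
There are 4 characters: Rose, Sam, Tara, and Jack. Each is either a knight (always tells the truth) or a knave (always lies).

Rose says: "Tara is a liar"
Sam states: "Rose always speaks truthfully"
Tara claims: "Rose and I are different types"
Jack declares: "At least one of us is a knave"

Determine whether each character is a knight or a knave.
Rose is a knave.
Sam is a knave.
Tara is a knight.
Jack is a knight.

Verification:
- Rose (knave) says "Tara is a liar" - this is FALSE (a lie) because Tara is a knight.
- Sam (knave) says "Rose always speaks truthfully" - this is FALSE (a lie) because Rose is a knave.
- Tara (knight) says "Rose and I are different types" - this is TRUE because Tara is a knight and Rose is a knave.
- Jack (knight) says "At least one of us is a knave" - this is TRUE because Rose and Sam are knaves.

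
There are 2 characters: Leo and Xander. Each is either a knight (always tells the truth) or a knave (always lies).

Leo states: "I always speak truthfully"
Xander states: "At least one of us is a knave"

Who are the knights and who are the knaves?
Leo is a knave.
Xander is a knight.

Verification:
- Leo (knave) says "I always speak truthfully" - this is FALSE (a lie) because Leo is a knave.
- Xander (knight) says "At least one of us is a knave" - this is TRUE because Leo is a knave.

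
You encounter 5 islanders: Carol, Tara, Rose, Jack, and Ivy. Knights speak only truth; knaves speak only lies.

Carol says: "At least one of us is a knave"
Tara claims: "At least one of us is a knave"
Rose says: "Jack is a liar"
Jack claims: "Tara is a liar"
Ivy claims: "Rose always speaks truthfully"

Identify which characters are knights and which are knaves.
Carol is a knight.
Tara is a knight.
Rose is a knight.
Jack is a knave.
Ivy is a knight.

Verification:
- Carol (knight) says "At least one of us is a knave" - this is TRUE because Jack is a knave.
- Tara (knight) says "At least one of us is a knave" - this is TRUE because Jack is a knave.
- Rose (knight) says "Jack is a liar" - this is TRUE because Jack is a knave.
- Jack (knave) says "Tara is a liar" - this is FALSE (a lie) because Tara is a knight.
- Ivy (knight) says "Rose always speaks truthfully" - this is TRUE because Rose is a knight.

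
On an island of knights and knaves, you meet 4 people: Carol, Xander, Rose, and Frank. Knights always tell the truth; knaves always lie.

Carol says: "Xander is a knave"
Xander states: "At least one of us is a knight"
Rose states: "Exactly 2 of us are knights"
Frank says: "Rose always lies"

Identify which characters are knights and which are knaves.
Carol is a knave.
Xander is a knight.
Rose is a knight.
Frank is a knave.

Verification:
- Carol (knave) says "Xander is a knave" - this is FALSE (a lie) because Xander is a knight.
- Xander (knight) says "At least one of us is a knight" - this is TRUE because Xander and Rose are knights.
- Rose (knight) says "Exactly 2 of us are knights" - this is TRUE because there are 2 knights.
- Frank (knave) says "Rose always lies" - this is FALSE (a lie) because Rose is a knight.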